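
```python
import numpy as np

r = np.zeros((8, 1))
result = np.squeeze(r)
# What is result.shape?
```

(8,)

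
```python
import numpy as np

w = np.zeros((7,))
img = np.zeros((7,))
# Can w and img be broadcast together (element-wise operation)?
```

Yes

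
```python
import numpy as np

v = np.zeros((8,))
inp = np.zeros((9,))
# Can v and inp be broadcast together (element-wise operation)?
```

No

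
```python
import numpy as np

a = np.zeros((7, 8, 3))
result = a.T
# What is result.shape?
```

(3, 8, 7)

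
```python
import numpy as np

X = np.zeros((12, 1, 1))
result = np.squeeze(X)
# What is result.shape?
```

(12,)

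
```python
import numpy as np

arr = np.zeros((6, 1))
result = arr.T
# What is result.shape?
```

(1, 6)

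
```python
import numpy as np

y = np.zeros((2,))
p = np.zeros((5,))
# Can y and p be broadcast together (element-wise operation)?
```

No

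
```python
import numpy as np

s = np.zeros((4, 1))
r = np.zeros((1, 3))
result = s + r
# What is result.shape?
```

(4, 3)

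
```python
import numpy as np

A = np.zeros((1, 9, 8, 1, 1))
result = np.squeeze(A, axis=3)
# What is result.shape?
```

(1, 9, 8, 1)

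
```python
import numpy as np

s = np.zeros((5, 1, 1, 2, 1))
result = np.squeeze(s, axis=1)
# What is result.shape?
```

(5, 1, 2, 1)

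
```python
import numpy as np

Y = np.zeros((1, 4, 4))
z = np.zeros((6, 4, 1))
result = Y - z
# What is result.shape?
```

(6, 4, 4)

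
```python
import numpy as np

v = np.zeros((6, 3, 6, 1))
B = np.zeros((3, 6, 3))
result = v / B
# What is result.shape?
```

(6, 3, 6, 3)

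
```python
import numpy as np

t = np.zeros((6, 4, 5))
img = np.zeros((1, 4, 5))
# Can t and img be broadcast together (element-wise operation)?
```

Yes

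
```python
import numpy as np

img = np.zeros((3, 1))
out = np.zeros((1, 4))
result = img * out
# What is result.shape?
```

(3, 4)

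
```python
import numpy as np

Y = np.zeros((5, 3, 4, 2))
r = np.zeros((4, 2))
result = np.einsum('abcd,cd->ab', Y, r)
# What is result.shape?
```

(5, 3)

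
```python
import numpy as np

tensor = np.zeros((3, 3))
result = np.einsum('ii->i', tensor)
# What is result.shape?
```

(3,)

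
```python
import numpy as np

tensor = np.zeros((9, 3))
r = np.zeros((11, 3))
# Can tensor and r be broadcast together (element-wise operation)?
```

No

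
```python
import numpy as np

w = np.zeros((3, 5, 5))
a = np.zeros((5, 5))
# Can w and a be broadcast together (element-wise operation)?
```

Yes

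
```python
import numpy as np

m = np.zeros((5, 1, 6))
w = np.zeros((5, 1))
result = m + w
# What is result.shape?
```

(5, 5, 6)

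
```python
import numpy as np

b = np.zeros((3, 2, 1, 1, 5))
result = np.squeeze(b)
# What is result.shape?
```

(3, 2, 5)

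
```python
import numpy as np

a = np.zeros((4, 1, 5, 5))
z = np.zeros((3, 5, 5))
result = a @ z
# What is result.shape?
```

(4, 3, 5, 5)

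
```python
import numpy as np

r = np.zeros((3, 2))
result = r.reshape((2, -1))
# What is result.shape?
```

(2, 3)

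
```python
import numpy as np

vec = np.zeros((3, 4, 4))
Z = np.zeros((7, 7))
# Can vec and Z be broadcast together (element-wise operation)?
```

No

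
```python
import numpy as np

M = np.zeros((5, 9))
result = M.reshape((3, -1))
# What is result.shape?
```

(3, 15)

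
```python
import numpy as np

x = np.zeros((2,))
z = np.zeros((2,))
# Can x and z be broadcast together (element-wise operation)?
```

Yes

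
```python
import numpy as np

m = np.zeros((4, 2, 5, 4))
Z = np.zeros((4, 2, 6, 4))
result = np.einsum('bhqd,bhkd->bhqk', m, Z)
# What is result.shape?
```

(4, 2, 5, 6)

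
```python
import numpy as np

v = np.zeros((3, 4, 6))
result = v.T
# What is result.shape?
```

(6, 4, 3)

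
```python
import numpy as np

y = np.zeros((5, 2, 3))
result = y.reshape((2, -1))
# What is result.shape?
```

(2, 15)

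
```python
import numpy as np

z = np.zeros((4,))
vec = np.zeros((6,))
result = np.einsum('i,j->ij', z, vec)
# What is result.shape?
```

(4, 6)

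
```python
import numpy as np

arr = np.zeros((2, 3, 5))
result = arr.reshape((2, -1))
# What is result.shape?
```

(2, 15)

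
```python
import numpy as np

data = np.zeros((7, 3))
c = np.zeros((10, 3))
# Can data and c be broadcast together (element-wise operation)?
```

No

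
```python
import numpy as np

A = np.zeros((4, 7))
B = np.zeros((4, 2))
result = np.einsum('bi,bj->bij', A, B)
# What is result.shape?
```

(4, 7, 2)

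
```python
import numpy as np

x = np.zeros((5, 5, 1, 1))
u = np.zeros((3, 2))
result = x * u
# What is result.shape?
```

(5, 5, 3, 2)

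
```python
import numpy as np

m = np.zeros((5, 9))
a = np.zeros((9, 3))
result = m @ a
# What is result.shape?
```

(5, 3)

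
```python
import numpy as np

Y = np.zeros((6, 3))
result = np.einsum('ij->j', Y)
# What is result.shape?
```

(3,)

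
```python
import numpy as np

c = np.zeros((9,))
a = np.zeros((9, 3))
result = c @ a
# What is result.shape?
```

(3,)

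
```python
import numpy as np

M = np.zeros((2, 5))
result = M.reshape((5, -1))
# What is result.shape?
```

(5, 2)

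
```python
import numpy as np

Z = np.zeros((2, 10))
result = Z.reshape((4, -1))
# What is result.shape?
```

(4, 5)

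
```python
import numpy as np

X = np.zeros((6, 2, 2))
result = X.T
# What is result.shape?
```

(2, 2, 6)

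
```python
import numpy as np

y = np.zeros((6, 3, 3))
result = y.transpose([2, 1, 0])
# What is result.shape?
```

(3, 3, 6)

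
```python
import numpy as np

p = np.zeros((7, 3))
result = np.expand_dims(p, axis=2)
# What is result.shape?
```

(7, 3, 1)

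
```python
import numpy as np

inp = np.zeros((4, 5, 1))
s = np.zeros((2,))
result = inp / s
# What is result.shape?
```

(4, 5, 2)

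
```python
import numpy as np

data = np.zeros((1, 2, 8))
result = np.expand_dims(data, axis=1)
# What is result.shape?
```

(1, 1, 2, 8)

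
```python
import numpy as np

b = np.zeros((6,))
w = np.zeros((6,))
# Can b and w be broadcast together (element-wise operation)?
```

Yes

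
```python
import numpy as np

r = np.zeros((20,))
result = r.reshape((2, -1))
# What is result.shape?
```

(2, 10)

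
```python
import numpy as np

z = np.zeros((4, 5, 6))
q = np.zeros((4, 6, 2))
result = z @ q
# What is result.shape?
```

(4, 5, 2)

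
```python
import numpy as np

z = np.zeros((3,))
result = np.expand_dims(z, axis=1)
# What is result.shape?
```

(3, 1)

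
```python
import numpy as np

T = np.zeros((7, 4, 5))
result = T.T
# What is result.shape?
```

(5, 4, 7)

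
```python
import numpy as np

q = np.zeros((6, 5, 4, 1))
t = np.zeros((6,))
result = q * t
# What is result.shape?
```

(6, 5, 4, 6)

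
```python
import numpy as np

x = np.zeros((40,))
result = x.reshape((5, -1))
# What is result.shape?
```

(5, 8)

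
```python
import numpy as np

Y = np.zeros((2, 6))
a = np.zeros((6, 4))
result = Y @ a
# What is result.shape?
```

(2, 4)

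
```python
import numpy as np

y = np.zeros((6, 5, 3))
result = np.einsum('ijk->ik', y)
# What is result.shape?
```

(6, 3)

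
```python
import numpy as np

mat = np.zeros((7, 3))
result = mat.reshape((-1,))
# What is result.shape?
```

(21,)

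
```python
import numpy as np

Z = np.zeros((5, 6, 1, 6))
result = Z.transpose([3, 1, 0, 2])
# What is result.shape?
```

(6, 6, 5, 1)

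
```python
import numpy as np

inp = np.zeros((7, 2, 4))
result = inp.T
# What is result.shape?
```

(4, 2, 7)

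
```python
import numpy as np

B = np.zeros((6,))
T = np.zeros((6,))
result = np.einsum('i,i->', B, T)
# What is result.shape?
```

()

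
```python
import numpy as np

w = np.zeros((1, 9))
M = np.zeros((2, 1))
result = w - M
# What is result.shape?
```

(2, 9)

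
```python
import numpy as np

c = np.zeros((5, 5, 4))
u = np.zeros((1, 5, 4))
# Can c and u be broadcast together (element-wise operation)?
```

Yes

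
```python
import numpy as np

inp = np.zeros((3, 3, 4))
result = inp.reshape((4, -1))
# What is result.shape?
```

(4, 9)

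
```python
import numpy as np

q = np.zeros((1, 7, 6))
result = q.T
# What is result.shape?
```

(6, 7, 1)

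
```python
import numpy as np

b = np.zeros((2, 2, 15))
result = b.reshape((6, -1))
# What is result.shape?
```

(6, 10)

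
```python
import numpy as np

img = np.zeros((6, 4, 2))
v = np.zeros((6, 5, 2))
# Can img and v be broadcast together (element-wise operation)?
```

No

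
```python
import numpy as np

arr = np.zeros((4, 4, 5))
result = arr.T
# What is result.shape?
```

(5, 4, 4)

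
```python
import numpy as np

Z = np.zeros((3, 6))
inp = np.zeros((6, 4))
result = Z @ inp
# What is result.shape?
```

(3, 4)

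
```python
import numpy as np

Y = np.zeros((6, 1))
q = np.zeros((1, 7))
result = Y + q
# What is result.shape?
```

(6, 7)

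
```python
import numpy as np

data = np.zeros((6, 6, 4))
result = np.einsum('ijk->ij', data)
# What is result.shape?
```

(6, 6)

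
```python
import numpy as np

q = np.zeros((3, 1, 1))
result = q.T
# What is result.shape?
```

(1, 1, 3)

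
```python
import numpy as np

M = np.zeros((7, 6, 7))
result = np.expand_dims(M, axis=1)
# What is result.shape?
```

(7, 1, 6, 7)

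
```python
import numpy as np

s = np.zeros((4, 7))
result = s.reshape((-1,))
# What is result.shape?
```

(28,)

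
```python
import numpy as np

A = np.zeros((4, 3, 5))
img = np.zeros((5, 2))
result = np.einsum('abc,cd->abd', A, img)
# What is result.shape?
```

(4, 3, 2)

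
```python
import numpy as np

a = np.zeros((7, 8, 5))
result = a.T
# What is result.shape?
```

(5, 8, 7)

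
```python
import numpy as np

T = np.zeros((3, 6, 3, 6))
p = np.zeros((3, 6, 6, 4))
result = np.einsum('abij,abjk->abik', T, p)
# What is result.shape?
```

(3, 6, 3, 4)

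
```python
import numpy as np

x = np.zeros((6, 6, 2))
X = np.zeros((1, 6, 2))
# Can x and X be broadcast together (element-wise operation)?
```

Yes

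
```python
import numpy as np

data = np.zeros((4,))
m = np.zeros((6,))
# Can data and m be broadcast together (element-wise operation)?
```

No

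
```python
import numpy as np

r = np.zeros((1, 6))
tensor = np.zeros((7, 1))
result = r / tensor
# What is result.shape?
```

(7, 6)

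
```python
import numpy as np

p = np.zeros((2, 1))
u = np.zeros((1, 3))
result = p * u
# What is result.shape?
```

(2, 3)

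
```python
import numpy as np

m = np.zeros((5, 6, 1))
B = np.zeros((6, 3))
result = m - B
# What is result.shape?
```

(5, 6, 3)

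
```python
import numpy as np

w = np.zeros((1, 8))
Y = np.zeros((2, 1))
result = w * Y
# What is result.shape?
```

(2, 8)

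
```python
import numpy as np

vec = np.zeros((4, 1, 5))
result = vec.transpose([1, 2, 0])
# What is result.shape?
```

(1, 5, 4)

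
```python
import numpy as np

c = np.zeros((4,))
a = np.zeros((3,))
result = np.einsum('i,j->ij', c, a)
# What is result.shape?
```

(4, 3)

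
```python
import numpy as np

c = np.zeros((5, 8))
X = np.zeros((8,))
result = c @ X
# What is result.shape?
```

(5,)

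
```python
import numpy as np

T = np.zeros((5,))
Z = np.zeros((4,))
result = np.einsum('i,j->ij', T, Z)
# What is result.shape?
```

(5, 4)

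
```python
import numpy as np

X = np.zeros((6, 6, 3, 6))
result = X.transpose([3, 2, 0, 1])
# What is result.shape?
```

(6, 3, 6, 6)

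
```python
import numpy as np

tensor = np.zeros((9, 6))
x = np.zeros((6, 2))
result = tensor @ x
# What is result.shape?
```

(9, 2)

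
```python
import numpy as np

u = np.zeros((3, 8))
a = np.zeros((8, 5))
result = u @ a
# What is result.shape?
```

(3, 5)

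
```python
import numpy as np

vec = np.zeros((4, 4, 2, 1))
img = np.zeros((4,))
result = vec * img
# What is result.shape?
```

(4, 4, 2, 4)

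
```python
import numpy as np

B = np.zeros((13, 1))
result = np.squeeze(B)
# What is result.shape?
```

(13,)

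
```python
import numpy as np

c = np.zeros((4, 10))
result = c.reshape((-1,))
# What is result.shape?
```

(40,)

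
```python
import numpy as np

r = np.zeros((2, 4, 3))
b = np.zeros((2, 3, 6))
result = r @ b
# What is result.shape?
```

(2, 4, 6)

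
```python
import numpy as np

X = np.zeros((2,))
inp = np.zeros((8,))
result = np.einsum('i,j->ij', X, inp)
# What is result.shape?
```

(2, 8)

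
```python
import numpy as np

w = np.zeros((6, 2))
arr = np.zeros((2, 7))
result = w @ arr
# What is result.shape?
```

(6, 7)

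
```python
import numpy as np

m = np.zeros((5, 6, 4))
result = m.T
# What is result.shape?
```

(4, 6, 5)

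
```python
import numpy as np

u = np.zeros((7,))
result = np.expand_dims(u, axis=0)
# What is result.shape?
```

(1, 7)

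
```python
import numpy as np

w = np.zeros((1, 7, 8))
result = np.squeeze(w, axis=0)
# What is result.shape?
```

(7, 8)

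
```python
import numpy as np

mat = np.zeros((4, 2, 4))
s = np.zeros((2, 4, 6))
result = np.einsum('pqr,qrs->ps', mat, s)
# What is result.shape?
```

(4, 6)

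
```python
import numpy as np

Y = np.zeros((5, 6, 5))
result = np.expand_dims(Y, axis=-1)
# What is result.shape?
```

(5, 6, 5, 1)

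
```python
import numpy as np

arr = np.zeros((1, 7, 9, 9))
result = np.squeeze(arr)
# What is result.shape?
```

(7, 9, 9)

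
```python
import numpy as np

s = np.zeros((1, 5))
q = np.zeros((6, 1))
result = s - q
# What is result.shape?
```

(6, 5)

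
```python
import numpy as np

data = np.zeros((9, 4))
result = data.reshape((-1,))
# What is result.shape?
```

(36,)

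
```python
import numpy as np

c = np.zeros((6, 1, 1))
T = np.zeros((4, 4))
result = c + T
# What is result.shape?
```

(6, 4, 4)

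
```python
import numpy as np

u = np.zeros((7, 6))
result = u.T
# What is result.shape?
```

(6, 7)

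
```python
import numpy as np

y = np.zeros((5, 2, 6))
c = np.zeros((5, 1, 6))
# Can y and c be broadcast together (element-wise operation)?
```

Yes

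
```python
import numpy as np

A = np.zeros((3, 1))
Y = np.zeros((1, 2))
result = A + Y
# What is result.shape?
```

(3, 2)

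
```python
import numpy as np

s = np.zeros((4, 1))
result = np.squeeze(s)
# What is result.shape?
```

(4,)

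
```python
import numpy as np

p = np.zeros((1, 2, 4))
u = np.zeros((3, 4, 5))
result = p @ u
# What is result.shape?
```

(3, 2, 5)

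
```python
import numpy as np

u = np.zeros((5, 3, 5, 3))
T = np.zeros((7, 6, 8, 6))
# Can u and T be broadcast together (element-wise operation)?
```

No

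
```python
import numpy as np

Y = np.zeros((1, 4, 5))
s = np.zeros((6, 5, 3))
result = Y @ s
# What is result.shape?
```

(6, 4, 3)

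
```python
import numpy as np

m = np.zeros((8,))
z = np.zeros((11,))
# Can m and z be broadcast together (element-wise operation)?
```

No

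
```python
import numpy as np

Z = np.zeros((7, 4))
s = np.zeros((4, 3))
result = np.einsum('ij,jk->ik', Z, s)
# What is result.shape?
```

(7, 3)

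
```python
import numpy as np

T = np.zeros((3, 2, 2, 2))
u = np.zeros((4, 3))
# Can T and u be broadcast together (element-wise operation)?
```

No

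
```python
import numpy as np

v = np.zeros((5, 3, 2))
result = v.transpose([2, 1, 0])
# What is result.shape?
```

(2, 3, 5)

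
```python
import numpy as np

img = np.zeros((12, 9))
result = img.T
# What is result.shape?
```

(9, 12)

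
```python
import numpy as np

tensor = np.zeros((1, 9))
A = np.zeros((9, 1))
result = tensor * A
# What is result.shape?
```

(9, 9)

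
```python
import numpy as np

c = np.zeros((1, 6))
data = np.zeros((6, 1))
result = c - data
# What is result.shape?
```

(6, 6)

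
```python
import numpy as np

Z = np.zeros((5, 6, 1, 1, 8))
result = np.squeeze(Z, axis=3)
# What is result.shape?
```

(5, 6, 1, 8)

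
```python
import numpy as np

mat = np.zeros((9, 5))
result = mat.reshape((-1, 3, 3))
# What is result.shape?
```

(5, 3, 3)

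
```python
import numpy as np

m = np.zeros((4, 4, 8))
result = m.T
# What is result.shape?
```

(8, 4, 4)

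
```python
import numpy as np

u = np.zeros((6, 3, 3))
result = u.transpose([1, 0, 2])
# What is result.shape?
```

(3, 6, 3)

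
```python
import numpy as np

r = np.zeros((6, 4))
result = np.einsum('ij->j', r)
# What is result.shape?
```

(4,)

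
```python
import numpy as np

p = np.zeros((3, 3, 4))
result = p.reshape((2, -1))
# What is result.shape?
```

(2, 18)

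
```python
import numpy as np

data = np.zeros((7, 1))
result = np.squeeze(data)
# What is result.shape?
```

(7,)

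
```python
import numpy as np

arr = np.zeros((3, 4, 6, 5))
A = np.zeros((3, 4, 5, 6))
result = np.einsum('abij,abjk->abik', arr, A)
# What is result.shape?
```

(3, 4, 6, 6)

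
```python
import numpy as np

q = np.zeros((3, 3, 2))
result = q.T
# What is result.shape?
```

(2, 3, 3)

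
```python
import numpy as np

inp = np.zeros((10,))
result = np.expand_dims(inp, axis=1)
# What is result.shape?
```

(10, 1)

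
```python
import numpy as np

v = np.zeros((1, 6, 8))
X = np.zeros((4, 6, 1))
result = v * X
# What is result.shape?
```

(4, 6, 8)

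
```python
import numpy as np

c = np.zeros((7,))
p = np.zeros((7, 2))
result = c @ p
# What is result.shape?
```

(2,)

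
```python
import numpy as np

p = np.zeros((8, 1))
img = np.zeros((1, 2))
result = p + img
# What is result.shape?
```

(8, 2)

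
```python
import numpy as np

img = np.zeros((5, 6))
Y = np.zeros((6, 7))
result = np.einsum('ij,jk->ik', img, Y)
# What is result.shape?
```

(5, 7)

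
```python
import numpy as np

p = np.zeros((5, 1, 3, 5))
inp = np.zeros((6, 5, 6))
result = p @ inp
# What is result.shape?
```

(5, 6, 3, 6)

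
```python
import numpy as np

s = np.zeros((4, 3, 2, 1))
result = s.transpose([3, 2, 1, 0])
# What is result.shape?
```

(1, 2, 3, 4)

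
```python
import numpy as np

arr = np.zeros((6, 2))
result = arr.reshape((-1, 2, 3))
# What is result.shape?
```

(2, 2, 3)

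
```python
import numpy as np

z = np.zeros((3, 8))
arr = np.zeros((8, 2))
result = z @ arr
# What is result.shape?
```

(3, 2)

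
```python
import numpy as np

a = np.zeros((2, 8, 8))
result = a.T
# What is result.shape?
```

(8, 8, 2)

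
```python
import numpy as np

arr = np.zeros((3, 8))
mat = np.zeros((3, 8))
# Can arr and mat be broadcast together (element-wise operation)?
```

Yes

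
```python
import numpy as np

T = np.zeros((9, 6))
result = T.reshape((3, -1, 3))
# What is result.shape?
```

(3, 6, 3)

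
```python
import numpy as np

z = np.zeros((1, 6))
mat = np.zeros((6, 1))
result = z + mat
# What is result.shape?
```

(6, 6)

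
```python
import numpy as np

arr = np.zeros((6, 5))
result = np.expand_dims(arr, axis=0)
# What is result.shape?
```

(1, 6, 5)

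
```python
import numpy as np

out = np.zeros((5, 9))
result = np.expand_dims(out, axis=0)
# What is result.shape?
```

(1, 5, 9)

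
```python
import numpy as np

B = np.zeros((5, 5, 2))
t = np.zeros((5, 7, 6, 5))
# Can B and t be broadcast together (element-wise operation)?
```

No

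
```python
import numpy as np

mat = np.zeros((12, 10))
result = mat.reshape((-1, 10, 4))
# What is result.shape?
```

(3, 10, 4)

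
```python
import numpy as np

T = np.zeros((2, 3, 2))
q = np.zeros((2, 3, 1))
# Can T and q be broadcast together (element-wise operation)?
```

Yes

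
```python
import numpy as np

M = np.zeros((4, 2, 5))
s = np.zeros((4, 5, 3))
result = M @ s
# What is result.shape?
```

(4, 2, 3)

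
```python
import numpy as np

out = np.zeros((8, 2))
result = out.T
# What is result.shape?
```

(2, 8)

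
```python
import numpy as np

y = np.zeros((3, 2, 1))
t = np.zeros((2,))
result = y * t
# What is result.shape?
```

(3, 2, 2)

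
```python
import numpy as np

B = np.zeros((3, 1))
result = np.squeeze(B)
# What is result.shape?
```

(3,)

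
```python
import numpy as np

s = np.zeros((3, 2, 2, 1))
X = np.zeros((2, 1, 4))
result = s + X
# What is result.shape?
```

(3, 2, 2, 4)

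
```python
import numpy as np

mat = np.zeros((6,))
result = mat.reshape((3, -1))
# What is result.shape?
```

(3, 2)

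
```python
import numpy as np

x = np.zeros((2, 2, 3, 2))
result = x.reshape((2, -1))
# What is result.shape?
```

(2, 12)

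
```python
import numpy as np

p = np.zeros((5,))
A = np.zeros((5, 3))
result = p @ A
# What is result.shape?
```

(3,)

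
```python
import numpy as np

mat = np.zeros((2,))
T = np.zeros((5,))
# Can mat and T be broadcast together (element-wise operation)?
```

No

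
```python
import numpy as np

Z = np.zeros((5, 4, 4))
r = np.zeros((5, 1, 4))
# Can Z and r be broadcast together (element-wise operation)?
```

Yes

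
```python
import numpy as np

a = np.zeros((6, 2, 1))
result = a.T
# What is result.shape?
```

(1, 2, 6)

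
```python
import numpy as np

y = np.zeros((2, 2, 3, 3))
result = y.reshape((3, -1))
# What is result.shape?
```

(3, 12)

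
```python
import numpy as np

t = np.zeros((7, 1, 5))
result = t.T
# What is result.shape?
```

(5, 1, 7)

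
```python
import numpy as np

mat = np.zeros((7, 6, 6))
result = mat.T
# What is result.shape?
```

(6, 6, 7)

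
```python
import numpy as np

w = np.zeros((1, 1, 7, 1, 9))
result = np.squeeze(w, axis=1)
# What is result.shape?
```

(1, 7, 1, 9)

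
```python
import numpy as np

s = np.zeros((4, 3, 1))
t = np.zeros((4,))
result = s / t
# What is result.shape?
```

(4, 3, 4)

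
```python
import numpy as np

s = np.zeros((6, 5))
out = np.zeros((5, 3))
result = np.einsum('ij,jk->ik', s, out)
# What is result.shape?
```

(6, 3)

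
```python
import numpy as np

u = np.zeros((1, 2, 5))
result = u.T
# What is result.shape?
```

(5, 2, 1)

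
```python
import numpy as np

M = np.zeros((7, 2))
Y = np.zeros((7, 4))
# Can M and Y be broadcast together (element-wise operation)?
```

No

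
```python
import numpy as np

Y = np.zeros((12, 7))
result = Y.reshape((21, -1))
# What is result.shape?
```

(21, 4)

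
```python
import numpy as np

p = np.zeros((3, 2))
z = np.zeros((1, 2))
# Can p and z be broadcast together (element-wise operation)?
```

Yes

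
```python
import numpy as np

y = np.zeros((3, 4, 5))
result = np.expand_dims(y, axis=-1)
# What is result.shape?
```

(3, 4, 5, 1)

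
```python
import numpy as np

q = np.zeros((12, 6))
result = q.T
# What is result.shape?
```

(6, 12)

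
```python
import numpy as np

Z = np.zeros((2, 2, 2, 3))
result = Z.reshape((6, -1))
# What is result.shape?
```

(6, 4)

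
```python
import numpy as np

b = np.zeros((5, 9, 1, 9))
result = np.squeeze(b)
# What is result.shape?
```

(5, 9, 9)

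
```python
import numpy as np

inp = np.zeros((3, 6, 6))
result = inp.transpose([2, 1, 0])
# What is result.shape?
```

(6, 6, 3)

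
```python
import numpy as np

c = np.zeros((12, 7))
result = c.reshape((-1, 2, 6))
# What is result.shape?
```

(7, 2, 6)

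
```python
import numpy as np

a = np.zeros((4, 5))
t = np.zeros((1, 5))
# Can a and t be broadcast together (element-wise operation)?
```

Yes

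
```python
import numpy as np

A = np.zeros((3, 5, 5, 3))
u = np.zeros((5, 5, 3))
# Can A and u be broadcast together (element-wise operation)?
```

Yes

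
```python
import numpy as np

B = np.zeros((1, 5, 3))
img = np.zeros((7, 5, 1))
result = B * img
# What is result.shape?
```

(7, 5, 3)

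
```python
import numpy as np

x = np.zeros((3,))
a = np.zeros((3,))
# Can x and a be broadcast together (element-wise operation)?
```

Yes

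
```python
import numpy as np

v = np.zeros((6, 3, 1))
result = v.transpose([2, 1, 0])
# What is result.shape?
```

(1, 3, 6)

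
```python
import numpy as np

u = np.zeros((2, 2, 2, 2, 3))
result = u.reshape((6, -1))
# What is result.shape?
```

(6, 8)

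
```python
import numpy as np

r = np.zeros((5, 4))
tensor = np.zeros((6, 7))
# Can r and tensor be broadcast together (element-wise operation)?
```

No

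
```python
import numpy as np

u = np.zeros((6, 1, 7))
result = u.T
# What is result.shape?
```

(7, 1, 6)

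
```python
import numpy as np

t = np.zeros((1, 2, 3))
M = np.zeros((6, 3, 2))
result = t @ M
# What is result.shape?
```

(6, 2, 2)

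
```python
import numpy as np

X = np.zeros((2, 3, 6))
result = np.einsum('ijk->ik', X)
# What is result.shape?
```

(2, 6)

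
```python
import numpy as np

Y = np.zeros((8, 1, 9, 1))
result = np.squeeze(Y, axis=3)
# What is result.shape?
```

(8, 1, 9)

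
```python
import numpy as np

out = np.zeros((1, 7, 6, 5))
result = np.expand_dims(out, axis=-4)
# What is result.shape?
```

(1, 1, 7, 6, 5)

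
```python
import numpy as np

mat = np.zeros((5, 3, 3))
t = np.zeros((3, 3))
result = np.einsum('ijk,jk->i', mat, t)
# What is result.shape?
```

(5,)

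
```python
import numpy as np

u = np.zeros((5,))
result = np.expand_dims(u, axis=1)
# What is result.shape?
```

(5, 1)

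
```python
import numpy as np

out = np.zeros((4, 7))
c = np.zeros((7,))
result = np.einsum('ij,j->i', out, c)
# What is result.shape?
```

(4,)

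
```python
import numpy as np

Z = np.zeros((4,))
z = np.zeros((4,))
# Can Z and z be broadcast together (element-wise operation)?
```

Yes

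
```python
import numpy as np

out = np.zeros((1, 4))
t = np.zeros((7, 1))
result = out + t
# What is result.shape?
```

(7, 4)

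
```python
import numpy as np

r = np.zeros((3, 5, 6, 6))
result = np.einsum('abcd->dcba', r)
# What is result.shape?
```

(6, 6, 5, 3)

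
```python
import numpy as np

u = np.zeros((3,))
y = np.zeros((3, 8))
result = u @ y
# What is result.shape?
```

(8,)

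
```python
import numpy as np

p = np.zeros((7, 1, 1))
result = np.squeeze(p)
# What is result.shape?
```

(7,)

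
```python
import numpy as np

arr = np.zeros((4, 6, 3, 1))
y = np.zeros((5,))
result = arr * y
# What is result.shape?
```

(4, 6, 3, 5)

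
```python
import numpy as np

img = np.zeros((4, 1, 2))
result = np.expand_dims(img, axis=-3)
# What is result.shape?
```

(4, 1, 1, 2)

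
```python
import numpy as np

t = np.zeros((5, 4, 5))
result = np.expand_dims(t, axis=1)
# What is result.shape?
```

(5, 1, 4, 5)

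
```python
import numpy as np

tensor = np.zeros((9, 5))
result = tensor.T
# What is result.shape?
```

(5, 9)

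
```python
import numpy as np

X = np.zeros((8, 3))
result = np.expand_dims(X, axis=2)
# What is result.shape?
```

(8, 3, 1)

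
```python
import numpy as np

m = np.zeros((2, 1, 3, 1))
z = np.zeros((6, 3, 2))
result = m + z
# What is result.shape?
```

(2, 6, 3, 2)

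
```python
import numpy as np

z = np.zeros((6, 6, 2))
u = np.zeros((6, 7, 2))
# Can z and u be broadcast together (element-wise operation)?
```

No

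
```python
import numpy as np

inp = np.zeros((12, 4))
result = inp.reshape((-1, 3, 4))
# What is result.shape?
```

(4, 3, 4)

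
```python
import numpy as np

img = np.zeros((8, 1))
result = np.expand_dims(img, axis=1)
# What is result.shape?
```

(8, 1, 1)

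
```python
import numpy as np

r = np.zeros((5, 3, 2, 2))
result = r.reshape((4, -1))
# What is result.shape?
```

(4, 15)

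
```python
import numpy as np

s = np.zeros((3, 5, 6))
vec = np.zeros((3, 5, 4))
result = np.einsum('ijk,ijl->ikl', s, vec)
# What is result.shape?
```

(3, 6, 4)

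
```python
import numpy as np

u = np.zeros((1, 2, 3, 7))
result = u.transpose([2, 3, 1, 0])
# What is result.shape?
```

(3, 7, 2, 1)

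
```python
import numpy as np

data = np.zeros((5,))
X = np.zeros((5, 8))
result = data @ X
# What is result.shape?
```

(8,)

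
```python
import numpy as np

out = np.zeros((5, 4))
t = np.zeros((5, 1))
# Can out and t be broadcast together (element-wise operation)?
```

Yes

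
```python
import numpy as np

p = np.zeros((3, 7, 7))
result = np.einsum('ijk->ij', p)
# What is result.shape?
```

(3, 7)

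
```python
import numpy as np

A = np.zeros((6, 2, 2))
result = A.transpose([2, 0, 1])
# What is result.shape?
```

(2, 6, 2)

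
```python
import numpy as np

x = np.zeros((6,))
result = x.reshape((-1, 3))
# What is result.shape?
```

(2, 3)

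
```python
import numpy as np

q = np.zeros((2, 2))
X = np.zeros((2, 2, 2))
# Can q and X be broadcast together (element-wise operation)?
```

Yes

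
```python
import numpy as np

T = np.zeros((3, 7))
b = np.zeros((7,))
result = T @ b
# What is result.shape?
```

(3,)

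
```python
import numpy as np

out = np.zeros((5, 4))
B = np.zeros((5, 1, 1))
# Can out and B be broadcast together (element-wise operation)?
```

Yes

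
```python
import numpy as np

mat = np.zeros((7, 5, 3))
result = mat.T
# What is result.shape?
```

(3, 5, 7)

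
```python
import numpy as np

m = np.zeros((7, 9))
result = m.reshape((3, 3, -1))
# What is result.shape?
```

(3, 3, 7)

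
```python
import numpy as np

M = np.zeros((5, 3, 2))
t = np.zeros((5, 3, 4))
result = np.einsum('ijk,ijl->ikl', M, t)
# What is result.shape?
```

(5, 2, 4)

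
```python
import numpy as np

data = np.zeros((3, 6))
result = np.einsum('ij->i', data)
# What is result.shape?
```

(3,)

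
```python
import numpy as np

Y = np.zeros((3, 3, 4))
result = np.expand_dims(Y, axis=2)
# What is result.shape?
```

(3, 3, 1, 4)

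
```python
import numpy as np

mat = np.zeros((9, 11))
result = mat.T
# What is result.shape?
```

(11, 9)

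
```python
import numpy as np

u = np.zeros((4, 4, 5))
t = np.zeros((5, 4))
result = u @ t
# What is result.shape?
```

(4, 4, 4)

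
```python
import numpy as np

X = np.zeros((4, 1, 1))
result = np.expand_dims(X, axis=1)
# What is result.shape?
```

(4, 1, 1, 1)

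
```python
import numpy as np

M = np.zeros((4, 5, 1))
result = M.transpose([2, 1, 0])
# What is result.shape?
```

(1, 5, 4)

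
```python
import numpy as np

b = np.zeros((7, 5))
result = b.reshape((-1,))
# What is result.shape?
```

(35,)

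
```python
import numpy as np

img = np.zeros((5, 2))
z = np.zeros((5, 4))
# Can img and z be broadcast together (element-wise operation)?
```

No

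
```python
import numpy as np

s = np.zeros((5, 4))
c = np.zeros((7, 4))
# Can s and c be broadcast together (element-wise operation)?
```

No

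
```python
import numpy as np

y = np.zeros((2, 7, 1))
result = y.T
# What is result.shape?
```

(1, 7, 2)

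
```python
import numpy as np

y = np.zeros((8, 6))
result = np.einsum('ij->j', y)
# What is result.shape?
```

(6,)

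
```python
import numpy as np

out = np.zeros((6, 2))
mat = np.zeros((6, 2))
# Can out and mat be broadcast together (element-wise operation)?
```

Yes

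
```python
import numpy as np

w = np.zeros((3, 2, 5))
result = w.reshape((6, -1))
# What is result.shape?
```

(6, 5)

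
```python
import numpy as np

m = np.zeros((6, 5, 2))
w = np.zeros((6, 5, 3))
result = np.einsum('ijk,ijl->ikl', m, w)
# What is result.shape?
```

(6, 2, 3)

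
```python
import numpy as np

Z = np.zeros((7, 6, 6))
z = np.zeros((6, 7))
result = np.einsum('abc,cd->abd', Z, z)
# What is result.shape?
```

(7, 6, 7)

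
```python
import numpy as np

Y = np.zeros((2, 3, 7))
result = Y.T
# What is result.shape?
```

(7, 3, 2)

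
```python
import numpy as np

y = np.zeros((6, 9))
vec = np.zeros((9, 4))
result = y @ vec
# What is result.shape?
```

(6, 4)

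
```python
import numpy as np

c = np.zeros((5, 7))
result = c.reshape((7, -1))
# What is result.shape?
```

(7, 5)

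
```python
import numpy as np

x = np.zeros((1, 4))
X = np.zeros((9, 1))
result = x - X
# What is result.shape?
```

(9, 4)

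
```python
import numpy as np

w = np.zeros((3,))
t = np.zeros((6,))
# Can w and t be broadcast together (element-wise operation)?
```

No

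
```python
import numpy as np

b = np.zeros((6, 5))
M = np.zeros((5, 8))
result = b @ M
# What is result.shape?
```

(6, 8)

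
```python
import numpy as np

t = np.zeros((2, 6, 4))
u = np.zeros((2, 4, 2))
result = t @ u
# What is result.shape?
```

(2, 6, 2)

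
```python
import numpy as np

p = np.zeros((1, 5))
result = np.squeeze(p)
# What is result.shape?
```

(5,)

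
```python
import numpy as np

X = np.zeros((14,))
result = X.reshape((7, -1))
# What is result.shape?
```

(7, 2)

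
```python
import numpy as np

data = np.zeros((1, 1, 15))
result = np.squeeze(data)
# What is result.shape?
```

(15,)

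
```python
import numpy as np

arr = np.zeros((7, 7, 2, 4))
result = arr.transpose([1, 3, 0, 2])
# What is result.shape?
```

(7, 4, 7, 2)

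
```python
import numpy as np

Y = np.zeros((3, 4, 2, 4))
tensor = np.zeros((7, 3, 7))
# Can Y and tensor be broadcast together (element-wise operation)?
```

No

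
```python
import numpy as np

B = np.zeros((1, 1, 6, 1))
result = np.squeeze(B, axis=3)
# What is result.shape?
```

(1, 1, 6)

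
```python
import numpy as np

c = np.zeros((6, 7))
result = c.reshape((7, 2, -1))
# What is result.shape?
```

(7, 2, 3)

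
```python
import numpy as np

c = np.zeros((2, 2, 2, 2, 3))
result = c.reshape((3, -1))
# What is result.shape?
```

(3, 16)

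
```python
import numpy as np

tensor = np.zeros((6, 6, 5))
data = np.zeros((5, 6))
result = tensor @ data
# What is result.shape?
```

(6, 6, 6)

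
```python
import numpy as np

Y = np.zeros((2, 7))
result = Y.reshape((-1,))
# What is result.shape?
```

(14,)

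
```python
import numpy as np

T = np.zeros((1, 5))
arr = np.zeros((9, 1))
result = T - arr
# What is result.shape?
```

(9, 5)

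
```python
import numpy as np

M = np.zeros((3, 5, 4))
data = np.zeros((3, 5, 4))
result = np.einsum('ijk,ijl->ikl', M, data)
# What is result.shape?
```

(3, 4, 4)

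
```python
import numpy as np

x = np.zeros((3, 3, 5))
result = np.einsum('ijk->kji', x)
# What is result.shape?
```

(5, 3, 3)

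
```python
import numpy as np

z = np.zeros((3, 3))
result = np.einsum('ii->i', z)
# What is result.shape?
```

(3,)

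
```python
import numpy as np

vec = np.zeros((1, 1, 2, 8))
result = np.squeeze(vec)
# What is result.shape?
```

(2, 8)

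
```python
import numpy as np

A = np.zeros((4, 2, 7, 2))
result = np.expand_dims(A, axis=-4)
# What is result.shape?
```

(4, 1, 2, 7, 2)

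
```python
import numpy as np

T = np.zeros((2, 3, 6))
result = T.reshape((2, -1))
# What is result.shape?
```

(2, 18)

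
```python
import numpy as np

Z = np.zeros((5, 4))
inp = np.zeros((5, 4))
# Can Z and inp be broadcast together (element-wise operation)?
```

Yes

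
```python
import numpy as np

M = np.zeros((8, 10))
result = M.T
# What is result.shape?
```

(10, 8)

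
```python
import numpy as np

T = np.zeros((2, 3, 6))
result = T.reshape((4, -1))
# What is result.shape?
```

(4, 9)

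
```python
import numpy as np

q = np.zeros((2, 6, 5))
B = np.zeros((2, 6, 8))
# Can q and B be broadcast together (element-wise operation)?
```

No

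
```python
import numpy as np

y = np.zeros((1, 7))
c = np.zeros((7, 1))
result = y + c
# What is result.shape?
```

(7, 7)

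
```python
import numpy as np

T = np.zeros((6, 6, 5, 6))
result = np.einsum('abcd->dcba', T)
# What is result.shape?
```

(6, 5, 6, 6)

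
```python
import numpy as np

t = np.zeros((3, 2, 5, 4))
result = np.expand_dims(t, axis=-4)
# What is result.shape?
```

(3, 1, 2, 5, 4)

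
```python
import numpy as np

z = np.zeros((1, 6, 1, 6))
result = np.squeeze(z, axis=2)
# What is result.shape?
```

(1, 6, 6)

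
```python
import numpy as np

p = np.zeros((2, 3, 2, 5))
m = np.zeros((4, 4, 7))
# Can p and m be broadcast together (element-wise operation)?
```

No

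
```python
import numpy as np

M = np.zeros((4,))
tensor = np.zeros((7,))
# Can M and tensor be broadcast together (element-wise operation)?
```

No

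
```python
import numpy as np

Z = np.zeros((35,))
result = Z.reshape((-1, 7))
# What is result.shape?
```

(5, 7)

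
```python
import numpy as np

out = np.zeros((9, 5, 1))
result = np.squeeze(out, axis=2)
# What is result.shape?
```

(9, 5)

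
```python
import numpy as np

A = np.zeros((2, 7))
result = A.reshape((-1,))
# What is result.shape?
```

(14,)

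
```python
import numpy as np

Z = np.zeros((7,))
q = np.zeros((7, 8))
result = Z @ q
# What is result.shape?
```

(8,)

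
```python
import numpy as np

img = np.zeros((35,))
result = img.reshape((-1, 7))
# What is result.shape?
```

(5, 7)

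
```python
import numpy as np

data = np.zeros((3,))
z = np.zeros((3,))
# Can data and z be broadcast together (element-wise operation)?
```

Yes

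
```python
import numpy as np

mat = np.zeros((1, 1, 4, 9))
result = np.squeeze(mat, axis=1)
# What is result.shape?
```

(1, 4, 9)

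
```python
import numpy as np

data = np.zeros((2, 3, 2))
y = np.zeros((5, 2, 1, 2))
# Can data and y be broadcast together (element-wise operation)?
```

Yes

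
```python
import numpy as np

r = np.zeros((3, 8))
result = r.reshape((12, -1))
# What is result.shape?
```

(12, 2)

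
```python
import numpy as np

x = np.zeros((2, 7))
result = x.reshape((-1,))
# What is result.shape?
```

(14,)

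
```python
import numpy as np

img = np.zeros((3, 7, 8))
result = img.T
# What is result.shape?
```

(8, 7, 3)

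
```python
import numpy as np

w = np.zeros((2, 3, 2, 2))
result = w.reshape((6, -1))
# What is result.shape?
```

(6, 4)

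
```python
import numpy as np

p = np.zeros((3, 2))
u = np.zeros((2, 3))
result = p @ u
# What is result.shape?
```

(3, 3)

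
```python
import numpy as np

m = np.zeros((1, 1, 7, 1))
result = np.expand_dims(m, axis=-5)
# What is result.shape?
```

(1, 1, 1, 7, 1)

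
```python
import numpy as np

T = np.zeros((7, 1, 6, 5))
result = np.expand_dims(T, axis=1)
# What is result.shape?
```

(7, 1, 1, 6, 5)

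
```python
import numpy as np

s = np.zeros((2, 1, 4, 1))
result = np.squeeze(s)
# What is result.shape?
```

(2, 4)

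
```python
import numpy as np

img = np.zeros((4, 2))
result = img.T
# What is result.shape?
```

(2, 4)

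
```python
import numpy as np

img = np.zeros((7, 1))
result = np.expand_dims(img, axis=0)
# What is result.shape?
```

(1, 7, 1)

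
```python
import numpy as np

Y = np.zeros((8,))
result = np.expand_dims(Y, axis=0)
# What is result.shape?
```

(1, 8)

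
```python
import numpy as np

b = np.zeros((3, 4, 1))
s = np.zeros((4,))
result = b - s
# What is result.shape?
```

(3, 4, 4)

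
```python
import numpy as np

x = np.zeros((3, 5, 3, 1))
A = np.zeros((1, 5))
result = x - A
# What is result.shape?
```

(3, 5, 3, 5)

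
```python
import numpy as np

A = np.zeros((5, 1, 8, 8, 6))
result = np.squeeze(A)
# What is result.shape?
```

(5, 8, 8, 6)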